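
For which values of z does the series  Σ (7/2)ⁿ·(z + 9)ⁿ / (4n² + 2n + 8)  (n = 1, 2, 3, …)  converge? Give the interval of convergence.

[-65/7, -61/7]

By the ratio test, |a_{n+1}/a_n| = [(4n² + 2n + 8)/(4(n+1)² + 2(n+1) + 8)] · 7/2 → 7/2.
Thus R = 1/(7/2) = 2/7.
At z = -61/7: the series is dominated by a constant times Σ 1/n², which converges (p = 2 > 1).
Check z = -65/7: absolute convergence follows by limit comparison with Σ 1/n².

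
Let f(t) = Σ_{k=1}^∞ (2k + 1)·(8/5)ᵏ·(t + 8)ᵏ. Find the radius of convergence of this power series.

R = 5/8

By the ratio test, |a_{k+1}/a_k| = [(2(k+1) + 1)/(2k + 1)] · 8/5 → 8/5.
Convergence for |t + 8| · 8/5 < 1, i.e. |t + 8| < 5/8. So R = 5/8.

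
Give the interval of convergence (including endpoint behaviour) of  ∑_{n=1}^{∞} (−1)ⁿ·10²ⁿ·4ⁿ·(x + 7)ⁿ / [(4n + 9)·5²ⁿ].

(-113/16, -111/16]

By the ratio test, |a_{n+1}/a_n| = [(4n + 9)/(4(n+1) + 9)] · 100·4/25 → 16.
Hence the series converges for |x + 7| < 1/(16) = 1/16, so the radius of convergence is 1/16.
When x = -111/16, convergence follows from the alternating series test (terms decrease monotonically to 0).
Check x = -113/16: the terms behave like c/n; limit comparison with the harmonic series gives divergence.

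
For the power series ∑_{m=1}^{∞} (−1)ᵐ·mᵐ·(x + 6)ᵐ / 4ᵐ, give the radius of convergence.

R = 0

Root test: |a_m|^(1/m) = m/4 → ∞.
The root grows without bound, so R = 0 (convergence only at x = -6).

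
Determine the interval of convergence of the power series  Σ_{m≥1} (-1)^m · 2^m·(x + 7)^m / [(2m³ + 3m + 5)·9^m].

By the ratio test, |a_{m+1}/a_m| = [(2m³ + 3m + 5)/(2(m+1)³ + 3(m+1) + 5)] · 2/9 → 2/9.
The series converges when 2/9 · |x + 7| < 1, giving R = 9/2.
Endpoint x = -5/2: absolute convergence follows by limit comparison with Σ 1/m³.
At x = -23/2: the series is dominated by a constant times Σ 1/m³, which converges (p = 3 > 1).

[-23/2, -5/2]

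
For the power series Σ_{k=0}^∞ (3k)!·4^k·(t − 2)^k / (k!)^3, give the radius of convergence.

R = 1/108

Apply the ratio test: |a_{k+1}| / |a_k| = (3k+1)·(3k+2)·(3k+3)/(k+1)³ · 4, which tends to 108 as k → ∞.
The series converges when 108 · |t − 2| < 1, giving R = 1/108.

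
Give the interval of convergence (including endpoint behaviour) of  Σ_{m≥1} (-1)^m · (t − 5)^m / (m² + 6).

The ratio of consecutive coefficients is (m² + 6)/((m+1)² + 6) → 1.
So the series converges when |t − 5| < 1 and diverges when |t − 5| > 1; R = 1.
At t = 6: absolute convergence follows by limit comparison with Σ 1/m².
At t = 4: absolute convergence follows by limit comparison with Σ 1/m².

[4, 6]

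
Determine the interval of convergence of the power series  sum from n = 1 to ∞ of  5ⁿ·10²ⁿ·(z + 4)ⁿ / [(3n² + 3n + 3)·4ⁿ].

By the ratio test, |a_{n+1}/a_n| = [(3n² + 3n + 3)/(3(n+1)² + 3(n+1) + 3)] · 5·100/4 → 125.
Thus R = 1/(125) = 1/125.
At z = -499/125: absolute convergence follows by limit comparison with Σ 1/n².
When z = -501/125, the series is dominated by a constant times Σ 1/n², which converges (p = 2 > 1).

[-501/125, -499/125]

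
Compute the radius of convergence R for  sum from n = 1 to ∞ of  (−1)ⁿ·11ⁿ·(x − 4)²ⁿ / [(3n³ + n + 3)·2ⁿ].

R = √22/11

Ratio test: |a_{n+1}/a_n| = [(3n³ + n + 3)/(3(n+1)³ + (n+1) + 3)] · 11/2 → 11/2 as n → ∞.
Writing y = (x − 4)², the series in y has radius 2/11, so |x − 4| < √(2/11) and R = √22/11.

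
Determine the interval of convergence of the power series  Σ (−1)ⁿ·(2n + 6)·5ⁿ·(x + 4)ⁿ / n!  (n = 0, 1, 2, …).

(−∞, ∞)

Apply the ratio test: |a_{n+1}| / |a_n| = (2(n+1) + 6)/(2n + 6) · 5 · 1/(n+1), which tends to 0 as n → ∞.
The limit is 0, so the series converges for all x; R = ∞.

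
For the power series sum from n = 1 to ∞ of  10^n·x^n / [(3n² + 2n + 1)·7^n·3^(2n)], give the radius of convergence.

R = 63/10

Apply the ratio test: |a_{n+1}| / |a_n| = [(3n² + 2n + 1)/(3(n+1)² + 2(n+1) + 1)] · 10/(7·9), which tends to 10/63 as n → ∞.
Thus R = 1/(10/63) = 63/10.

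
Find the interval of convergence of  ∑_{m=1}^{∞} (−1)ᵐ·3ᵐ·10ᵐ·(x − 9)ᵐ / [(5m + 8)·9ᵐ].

Apply the ratio test: |a_{m+1}| / |a_m| = [(5m + 8)/(5(m+1) + 8)] · 3·10/9, which tends to 10/3 as m → ∞.
Convergence for |x − 9| · 10/3 < 1, i.e. |x − 9| < 3/10. So R = 3/10.
At x = 93/10: convergence follows from the alternating series test (terms decrease monotonically to 0).
Check x = 87/10: the terms are asymptotic to a nonzero constant times 1/m, so the series diverges by limit comparison with Σ 1/m.

(87/10, 93/10]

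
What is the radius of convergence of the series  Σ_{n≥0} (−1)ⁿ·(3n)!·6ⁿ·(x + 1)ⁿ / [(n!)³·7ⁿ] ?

Ratio test: |a_{n+1}/a_n| = (3n+1)·(3n+2)·(3n+3)/(n+1)³ · 6/7 → 162/7 as n → ∞.
Hence the series converges for |x + 1| < 1/(162/7) = 7/162, so the radius of convergence is 7/162.

R = 7/162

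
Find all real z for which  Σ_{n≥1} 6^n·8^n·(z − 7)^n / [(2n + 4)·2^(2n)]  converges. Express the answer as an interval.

Ratio test: |a_{n+1}/a_n| = [(2n + 4)/(2(n+1) + 4)] · 6·8/4 → 12 as n → ∞.
Thus R = 1/(12) = 1/12.
At z = 85/12: comparison with the harmonic series Σ 1/n shows the series diverges.
When z = 83/12, convergence follows from the alternating series test (terms decrease monotonically to 0).

[83/12, 85/12)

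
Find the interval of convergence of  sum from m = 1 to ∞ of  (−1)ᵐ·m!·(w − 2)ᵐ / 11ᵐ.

Apply the ratio test: |a_{m+1}| / |a_m| = (m+1) · 1/11, which tends to ∞ as m → ∞.
The ratio grows without bound, so the series diverges whenever (w − 2) ≠ 0; it converges only at w = 2. R = 0.

{2}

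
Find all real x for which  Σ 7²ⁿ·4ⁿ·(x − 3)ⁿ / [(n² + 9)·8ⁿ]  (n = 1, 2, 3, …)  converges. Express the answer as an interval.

Ratio test: |a_{n+1}/a_n| = [(n² + 9)/((n+1)² + 9)] · 49·4/8 → 49/2 as n → ∞.
The series converges when 49/2 · |x − 3| < 1, giving R = 2/49.
Check x = 149/49: absolute convergence follows by limit comparison with Σ 1/n².
Endpoint x = 145/49: absolute convergence follows by limit comparison with Σ 1/n².

[145/49, 149/49]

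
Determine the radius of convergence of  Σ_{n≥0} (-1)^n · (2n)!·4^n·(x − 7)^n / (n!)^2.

R = 1/16

By the ratio test, |a_{n+1}/a_n| = (2n+1)·(2n+2)/(n+1)² · 4 → 16.
Thus R = 1/(16) = 1/16.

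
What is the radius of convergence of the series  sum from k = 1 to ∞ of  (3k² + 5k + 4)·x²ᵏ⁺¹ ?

The ratio of consecutive coefficients is (3(k+1)² + 5(k+1) + 4)/(3k² + 5k + 4) → 1.
Writing y = x², the series in y has radius 1, so |x| < √(1) = 1 and R = 1.

R = 1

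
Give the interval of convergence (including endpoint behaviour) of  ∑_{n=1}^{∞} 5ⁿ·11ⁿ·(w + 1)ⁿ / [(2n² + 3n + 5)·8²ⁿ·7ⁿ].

Apply the ratio test: |a_{n+1}| / |a_n| = [(2n² + 3n + 5)/(2(n+1)² + 3(n+1) + 5)] · 5·11/(64·7), which tends to 55/448 as n → ∞.
Thus R = 1/(55/448) = 448/55.
Endpoint w = 393/55: the series is dominated by a constant times Σ 1/n², which converges (p = 2 > 1).
Check w = -503/55: absolute convergence follows by limit comparison with Σ 1/n².

[-503/55, 393/55]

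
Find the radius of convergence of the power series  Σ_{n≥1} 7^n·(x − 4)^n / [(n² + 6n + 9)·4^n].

Ratio test: |a_{n+1}/a_n| = [(n² + 6n + 9)/((n+1)² + 6(n+1) + 9)] · 7/4 → 7/4 as n → ∞.
The series converges when 7/4 · |x − 4| < 1, giving R = 4/7.

R = 4/7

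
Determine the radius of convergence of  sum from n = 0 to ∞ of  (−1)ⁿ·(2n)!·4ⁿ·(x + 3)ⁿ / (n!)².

Ratio test: |a_{n+1}/a_n| = (2n+1)·(2n+2)/(n+1)² · 4 → 16 as n → ∞.
Thus R = 1/(16) = 1/16.

R = 1/16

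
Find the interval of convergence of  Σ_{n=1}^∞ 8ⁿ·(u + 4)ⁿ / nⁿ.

(−∞, ∞)

Applying the root test, |a_n|^(1/n) = 8/n → 0.
Since the n-th root of |a_n| tends to 0, the series converges for all real u; R = ∞.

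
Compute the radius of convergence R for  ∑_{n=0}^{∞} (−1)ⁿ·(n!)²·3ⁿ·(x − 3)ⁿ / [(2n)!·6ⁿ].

R = 8

Ratio test: |a_{n+1}/a_n| = (n+1)²/[(2n+1)·(2n+2)] · 3/6 → 1/8 as n → ∞.
Hence the series converges for |x − 3| < 1/(1/8) = 8, so the radius of convergence is 8.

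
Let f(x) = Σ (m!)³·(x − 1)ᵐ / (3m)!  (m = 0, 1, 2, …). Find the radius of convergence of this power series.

R = 27

By the ratio test, |a_{m+1}/a_m| = (m+1)³/[(3m+1)·(3m+2)·(3m+3)] → 1/27.
The series converges when 1/27 · |x − 1| < 1, giving R = 27.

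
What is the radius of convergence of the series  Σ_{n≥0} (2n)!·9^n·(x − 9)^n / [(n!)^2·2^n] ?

R = 1/18

Apply the ratio test: |a_{n+1}| / |a_n| = (2n+1)·(2n+2)/(n+1)² · 9/2, which tends to 18 as n → ∞.
Hence the series converges for |x − 9| < 1/(18) = 1/18, so the radius of convergence is 1/18.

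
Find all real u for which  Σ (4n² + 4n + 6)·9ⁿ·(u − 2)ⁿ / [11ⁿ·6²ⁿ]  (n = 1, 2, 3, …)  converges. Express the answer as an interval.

The ratio of consecutive coefficients is [(4(n+1)² + 4(n+1) + 6)/(4n² + 4n + 6)] · 9/(11·36) → 1/44.
Hence the series converges for |u − 2| < 1/(1/44) = 44, so the radius of convergence is 44.
At u = 46: the n-th term does not approach 0; divergence by the term test.
Check u = -42: the terms do not tend to 0, so the series diverges.

(-42, 46)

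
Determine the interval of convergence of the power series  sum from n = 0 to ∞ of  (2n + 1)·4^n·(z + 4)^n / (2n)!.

By the ratio test, |a_{n+1}/a_n| = (2(n+1) + 1)/(2n + 1) · 4 · 1/[(2n+1)·(2n+2)] → 0.
Since the limit is 0 < 1 for every z, the series converges on all of ℝ and R = ∞.

(−∞, ∞)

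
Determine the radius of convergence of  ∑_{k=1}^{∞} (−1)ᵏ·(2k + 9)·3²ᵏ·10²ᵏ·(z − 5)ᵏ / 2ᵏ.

R = 1/450

Ratio test: |a_{k+1}/a_k| = [(2(k+1) + 9)/(2k + 9)] · 9·100/2 → 450 as k → ∞.
Convergence for |z − 5| · 450 < 1, i.e. |z − 5| < 1/450. So R = 1/450.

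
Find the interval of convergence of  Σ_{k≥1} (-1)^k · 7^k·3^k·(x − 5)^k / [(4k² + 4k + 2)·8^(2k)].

[41/21, 169/21]

Ratio test: |a_{k+1}/a_k| = [(4k² + 4k + 2)/(4(k+1)² + 4(k+1) + 2)] · 7·3/64 → 21/64 as k → ∞.
Convergence for |x − 5| · 21/64 < 1, i.e. |x − 5| < 64/21. So R = 64/21.
When x = 169/21, absolute convergence follows by limit comparison with Σ 1/k².
Endpoint x = 41/21: the terms are on the order of 1/k², so the series converges absolutely by comparison with the p-series (p = 2 > 1).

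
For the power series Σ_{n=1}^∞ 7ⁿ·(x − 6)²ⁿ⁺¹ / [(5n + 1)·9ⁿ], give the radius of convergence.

R = 3√7/7

The ratio of consecutive coefficients is [(5n + 1)/(5(n+1) + 1)] · 7/9 → 7/9.
Successive powers of (x − 6) differ by 2, so the series converges when |x − 6|² · 7/9 < 1, i.e. |x − 6| < √(9/7). So R = 3√7/7.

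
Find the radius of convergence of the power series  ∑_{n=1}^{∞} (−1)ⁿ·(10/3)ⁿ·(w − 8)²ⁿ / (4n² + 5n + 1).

R = √30/10

By the ratio test, |a_{n+1}/a_n| = [(4n² + 5n + 1)/(4(n+1)² + 5(n+1) + 1)] · 10/3 → 10/3.
Writing y = (w − 8)², the series in y has radius 3/10, so |w − 8| < √(3/10) and R = √30/10.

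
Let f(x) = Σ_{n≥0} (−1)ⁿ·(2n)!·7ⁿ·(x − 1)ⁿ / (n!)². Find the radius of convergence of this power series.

The ratio of consecutive coefficients is (2n+1)·(2n+2)/(n+1)² · 7 → 28.
Convergence for |x − 1| · 28 < 1, i.e. |x − 1| < 1/28. So R = 1/28.

R = 1/28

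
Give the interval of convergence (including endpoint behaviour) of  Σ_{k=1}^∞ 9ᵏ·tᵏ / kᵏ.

(−∞, ∞)

Root test: |a_k|^(1/k) = 9/k → 0.
The limit is 0 for every t, so R = ∞.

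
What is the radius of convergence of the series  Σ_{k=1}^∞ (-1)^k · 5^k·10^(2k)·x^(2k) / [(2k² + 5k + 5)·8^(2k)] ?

Ratio test: |a_{k+1}/a_k| = [(2k² + 5k + 5)/(2(k+1)² + 5(k+1) + 5)] · 5·100/64 → 125/16 as k → ∞.
Successive powers of x differ by 2, so the series converges when |x|² · 125/16 < 1, i.e. |x| < √(16/125). So R = 4√5/25.

R = 4√5/25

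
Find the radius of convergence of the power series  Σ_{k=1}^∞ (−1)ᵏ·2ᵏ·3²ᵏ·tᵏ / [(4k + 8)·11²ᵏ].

Apply the ratio test: |a_{k+1}| / |a_k| = [(4k + 8)/(4(k+1) + 8)] · 2·9/121, which tends to 18/121 as k → ∞.
The series converges when 18/121 · |t| < 1, giving R = 121/18.

R = 121/18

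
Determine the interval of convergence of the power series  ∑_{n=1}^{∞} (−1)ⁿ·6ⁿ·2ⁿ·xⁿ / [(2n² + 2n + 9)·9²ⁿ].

[-27/4, 27/4]

The ratio of consecutive coefficients is [(2n² + 2n + 9)/(2(n+1)² + 2(n+1) + 9)] · 6·2/81 → 4/27.
Thus R = 1/(4/27) = 27/4.
Check x = 27/4: the series is dominated by a constant times Σ 1/n², which converges (p = 2 > 1).
Check x = -27/4: the series is dominated by a constant times Σ 1/n², which converges (p = 2 > 1).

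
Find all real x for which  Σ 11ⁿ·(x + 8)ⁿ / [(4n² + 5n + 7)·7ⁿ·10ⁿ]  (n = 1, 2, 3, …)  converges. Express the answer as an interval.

[-158/11, -18/11]

The ratio of consecutive coefficients is [(4n² + 5n + 7)/(4(n+1)² + 5(n+1) + 7)] · 11/(7·10) → 11/70.
Convergence for |x + 8| · 11/70 < 1, i.e. |x + 8| < 70/11. So R = 70/11.
Endpoint x = -18/11: the series is dominated by a constant times Σ 1/n², which converges (p = 2 > 1).
At x = -158/11: the terms are on the order of 1/n², so the series converges absolutely by comparison with the p-series (p = 2 > 1).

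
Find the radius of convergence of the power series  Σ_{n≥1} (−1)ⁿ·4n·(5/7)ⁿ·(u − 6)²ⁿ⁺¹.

Apply the ratio test: |a_{n+1}| / |a_n| = [4(n+1)/4n] · 5/7, which tends to 5/7 as n → ∞.
Since the exponent of (u − 6) increases by 2 each term, convergence requires |u − 6|² < 7/5, hence R = √35/5.

R = √35/5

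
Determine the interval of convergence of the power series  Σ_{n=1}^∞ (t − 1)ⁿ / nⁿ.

(−∞, ∞)

Root test: |a_n|^(1/n) = 1/n → 0.
The limit is 0 for every t, so R = ∞.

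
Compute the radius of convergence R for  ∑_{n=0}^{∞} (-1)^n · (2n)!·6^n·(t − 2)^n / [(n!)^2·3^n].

Apply the ratio test: |a_{n+1}| / |a_n| = (2n+1)·(2n+2)/(n+1)² · 6/3, which tends to 8 as n → ∞.
Thus R = 1/(8) = 1/8.

R = 1/8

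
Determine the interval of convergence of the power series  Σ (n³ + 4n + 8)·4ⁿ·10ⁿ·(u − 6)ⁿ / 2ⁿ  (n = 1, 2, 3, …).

(119/20, 121/20)

By the ratio test, |a_{n+1}/a_n| = [((n+1)³ + 4(n+1) + 8)/(n³ + 4n + 8)] · 4·10/2 → 20.
Thus R = 1/(20) = 1/20.
At u = 121/20: the terms do not tend to 0, so the series diverges.
Check u = 119/20: the n-th term does not approach 0; divergence by the term test.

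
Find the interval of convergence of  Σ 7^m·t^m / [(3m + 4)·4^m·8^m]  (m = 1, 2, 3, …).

The ratio of consecutive coefficients is [(3m + 4)/(3(m+1) + 4)] · 7/(4·8) → 7/32.
The series converges when 7/32 · |t| < 1, giving R = 32/7.
Check t = 32/7: the terms are asymptotic to a nonzero constant times 1/m, so the series diverges by limit comparison with Σ 1/m.
Endpoint t = -32/7: convergence follows from the alternating series test (terms decrease monotonically to 0).

[-32/7, 32/7)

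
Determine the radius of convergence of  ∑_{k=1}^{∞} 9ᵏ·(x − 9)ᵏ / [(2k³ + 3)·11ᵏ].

R = 11/9

Ratio test: |a_{k+1}/a_k| = [(2k³ + 3)/(2(k+1)³ + 3)] · 9/11 → 9/11 as k → ∞.
Convergence for |x − 9| · 9/11 < 1, i.e. |x − 9| < 11/9. So R = 11/9.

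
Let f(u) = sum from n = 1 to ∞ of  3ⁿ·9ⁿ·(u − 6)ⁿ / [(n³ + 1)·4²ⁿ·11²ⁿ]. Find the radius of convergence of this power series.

R = 1936/27

The ratio of consecutive coefficients is [(n³ + 1)/((n+1)³ + 1)] · 3·9/(16·121) → 27/1936.
Hence the series converges for |u − 6| < 1/(27/1936) = 1936/27, so the radius of convergence is 1936/27.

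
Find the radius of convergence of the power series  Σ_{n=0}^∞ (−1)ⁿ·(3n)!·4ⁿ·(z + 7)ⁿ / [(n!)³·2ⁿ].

R = 1/54

Apply the ratio test: |a_{n+1}| / |a_n| = (3n+1)·(3n+2)·(3n+3)/(n+1)³ · 4/2, which tends to 54 as n → ∞.
Convergence for |z + 7| · 54 < 1, i.e. |z + 7| < 1/54. So R = 1/54.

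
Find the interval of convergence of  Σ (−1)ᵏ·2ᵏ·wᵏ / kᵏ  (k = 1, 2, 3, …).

(−∞, ∞)

Root test: |a_k|^(1/k) = 2/k → 0.
The limit is 0 for every w, so R = ∞.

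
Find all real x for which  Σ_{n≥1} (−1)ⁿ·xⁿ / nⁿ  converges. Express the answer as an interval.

By the Cauchy root test, |a_n|^(1/n) = 1/n → 0.
The limit is 0 for every x, so R = ∞.

(−∞, ∞)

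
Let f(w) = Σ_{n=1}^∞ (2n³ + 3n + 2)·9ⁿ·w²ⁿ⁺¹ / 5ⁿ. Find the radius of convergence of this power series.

The ratio of consecutive coefficients is [(2(n+1)³ + 3(n+1) + 2)/(2n³ + 3n + 2)] · 9/5 → 9/5.
Successive powers of w differ by 2, so the series converges when |w|² · 9/5 < 1, i.e. |w| < √(5/9). So R = √5/3.

R = √5/3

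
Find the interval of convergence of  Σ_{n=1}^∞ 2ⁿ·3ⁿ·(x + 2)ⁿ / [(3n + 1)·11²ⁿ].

[-133/6, 109/6)

Ratio test: |a_{n+1}/a_n| = [(3n + 1)/(3(n+1) + 1)] · 2·3/121 → 6/121 as n → ∞.
Hence the series converges for |x + 2| < 1/(6/121) = 121/6, so the radius of convergence is 121/6.
At x = 109/6: comparison with the harmonic series Σ 1/n shows the series diverges.
When x = -133/6, convergence follows from the alternating series test (terms decrease monotonically to 0).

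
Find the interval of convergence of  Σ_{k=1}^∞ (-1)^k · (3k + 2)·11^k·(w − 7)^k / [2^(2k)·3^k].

(65/11, 89/11)

The ratio of consecutive coefficients is [(3(k+1) + 2)/(3k + 2)] · 11/(4·3) → 11/12.
The series converges when 11/12 · |w − 7| < 1, giving R = 12/11.
Check w = 89/11: the terms do not tend to 0, so the series diverges.
Endpoint w = 65/11: the terms do not tend to 0, so the series diverges.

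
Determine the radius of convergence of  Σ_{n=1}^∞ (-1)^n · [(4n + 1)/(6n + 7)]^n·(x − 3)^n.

R = 3/2

Applying the root test, |a_n|^(1/n) = (4n + 1)/(6n + 7) → 2/3.
Hence the series converges for |x − 3| < 1/(2/3) = 3/2, so the radius of convergence is 3/2.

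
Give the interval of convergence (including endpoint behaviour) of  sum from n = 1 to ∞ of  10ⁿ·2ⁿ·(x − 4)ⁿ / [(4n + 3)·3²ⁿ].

Apply the ratio test: |a_{n+1}| / |a_n| = [(4n + 3)/(4(n+1) + 3)] · 10·2/9, which tends to 20/9 as n → ∞.
The series converges when 20/9 · |x − 4| < 1, giving R = 9/20.
Check x = 89/20: the terms are asymptotic to a nonzero constant times 1/n, so the series diverges by limit comparison with Σ 1/n.
At x = 71/20: an alternating series whose terms decrease to 0 in absolute value, so it converges by the Leibniz criterion.

[71/20, 89/20)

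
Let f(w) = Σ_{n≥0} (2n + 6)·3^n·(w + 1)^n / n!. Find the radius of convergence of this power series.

R = ∞

Apply the ratio test: |a_{n+1}| / |a_n| = (2(n+1) + 6)/(2n + 6) · 3 · 1/(n+1), which tends to 0 as n → ∞.
The limit is 0, so the series converges for all w; R = ∞.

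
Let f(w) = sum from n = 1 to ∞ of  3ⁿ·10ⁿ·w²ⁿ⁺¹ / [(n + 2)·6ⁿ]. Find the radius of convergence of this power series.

The ratio of consecutive coefficients is [(n + 2)/((n+1) + 2)] · 3·10/6 → 5.
Writing y = w², the series in y has radius 1/5, so |w| < √(1/5) and R = √5/5.

R = √5/5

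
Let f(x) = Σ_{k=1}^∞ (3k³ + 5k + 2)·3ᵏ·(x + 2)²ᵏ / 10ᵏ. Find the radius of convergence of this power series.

Ratio test: |a_{k+1}/a_k| = [(3(k+1)³ + 5(k+1) + 2)/(3k³ + 5k + 2)] · 3/10 → 3/10 as k → ∞.
Writing y = (x + 2)², the series in y has radius 10/3, so |x + 2| < √(10/3) and R = √30/3.

R = √30/3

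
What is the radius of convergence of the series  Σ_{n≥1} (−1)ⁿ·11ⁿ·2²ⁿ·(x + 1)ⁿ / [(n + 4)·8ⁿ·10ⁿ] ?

Ratio test: |a_{n+1}/a_n| = [(n + 4)/((n+1) + 4)] · 11·4/(8·10) → 11/20 as n → ∞.
The series converges when 11/20 · |x + 1| < 1, giving R = 20/11.

R = 20/11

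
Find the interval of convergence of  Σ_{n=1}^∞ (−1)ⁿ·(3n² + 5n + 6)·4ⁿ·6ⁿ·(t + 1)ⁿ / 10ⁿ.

Apply the ratio test: |a_{n+1}| / |a_n| = [(3(n+1)² + 5(n+1) + 6)/(3n² + 5n + 6)] · 4·6/10, which tends to 12/5 as n → ∞.
The series converges when 12/5 · |t + 1| < 1, giving R = 5/12.
Check t = -7/12: the n-th term does not approach 0; divergence by the term test.
When t = -17/12, the terms have absolute value of order n², which does not tend to 0, so the series diverges by the divergence test.

(-17/12, -7/12)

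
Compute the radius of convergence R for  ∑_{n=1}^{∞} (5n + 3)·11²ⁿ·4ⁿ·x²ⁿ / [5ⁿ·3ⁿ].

R = √15/22

By the ratio test, |a_{n+1}/a_n| = [(5(n+1) + 3)/(5n + 3)] · 121·4/(5·3) → 484/15.
Successive powers of x differ by 2, so the series converges when |x|² · 484/15 < 1, i.e. |x| < √(15/484). So R = √15/22.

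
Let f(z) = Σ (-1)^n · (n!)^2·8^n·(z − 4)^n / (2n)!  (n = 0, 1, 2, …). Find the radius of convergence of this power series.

R = 1/2

By the ratio test, |a_{n+1}/a_n| = (n+1)²/[(2n+1)·(2n+2)] · 8 → 2.
The series converges when 2 · |z − 4| < 1, giving R = 1/2.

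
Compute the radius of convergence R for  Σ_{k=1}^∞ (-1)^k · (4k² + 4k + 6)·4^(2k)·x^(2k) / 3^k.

Ratio test: |a_{k+1}/a_k| = [(4(k+1)² + 4(k+1) + 6)/(4k² + 4k + 6)] · 16/3 → 16/3 as k → ∞.
Since the exponent of x increases by 2 each term, convergence requires |x|² < 3/16, hence R = √3/4.

R = √3/4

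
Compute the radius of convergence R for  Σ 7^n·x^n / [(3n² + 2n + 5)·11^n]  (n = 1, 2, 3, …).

Ratio test: |a_{n+1}/a_n| = [(3n² + 2n + 5)/(3(n+1)² + 2(n+1) + 5)] · 7/11 → 7/11 as n → ∞.
Thus R = 1/(7/11) = 11/7.

R = 11/7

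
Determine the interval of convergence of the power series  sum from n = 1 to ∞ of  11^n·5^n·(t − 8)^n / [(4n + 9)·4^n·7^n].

[412/55, 468/55)

Apply the ratio test: |a_{n+1}| / |a_n| = [(4n + 9)/(4(n+1) + 9)] · 11·5/(4·7), which tends to 55/28 as n → ∞.
Thus R = 1/(55/28) = 28/55.
Check t = 468/55: the terms behave like c/n; limit comparison with the harmonic series gives divergence.
Endpoint t = 412/55: convergence follows from the alternating series test (terms decrease monotonically to 0).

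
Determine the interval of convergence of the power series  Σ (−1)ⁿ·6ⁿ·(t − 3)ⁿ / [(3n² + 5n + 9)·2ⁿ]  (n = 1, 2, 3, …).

[8/3, 10/3]

The ratio of consecutive coefficients is [(3n² + 5n + 9)/(3(n+1)² + 5(n+1) + 9)] · 6/2 → 3.
Convergence for |t − 3| · 3 < 1, i.e. |t − 3| < 1/3. So R = 1/3.
At t = 10/3: absolute convergence follows by limit comparison with Σ 1/n².
At t = 8/3: the terms are on the order of 1/n², so the series converges absolutely by comparison with the p-series (p = 2 > 1).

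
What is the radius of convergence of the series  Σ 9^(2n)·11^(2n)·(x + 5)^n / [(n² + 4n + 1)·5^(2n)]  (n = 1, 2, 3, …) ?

R = 25/9801

The ratio of consecutive coefficients is [(n² + 4n + 1)/((n+1)² + 4(n+1) + 1)] · 81·121/25 → 9801/25.
Thus R = 1/(9801/25) = 25/9801.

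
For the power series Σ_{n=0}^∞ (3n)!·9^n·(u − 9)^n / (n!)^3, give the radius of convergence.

R = 1/243

The ratio of consecutive coefficients is (3n+1)·(3n+2)·(3n+3)/(n+1)³ · 9 → 243.
The series converges when 243 · |u − 9| < 1, giving R = 1/243.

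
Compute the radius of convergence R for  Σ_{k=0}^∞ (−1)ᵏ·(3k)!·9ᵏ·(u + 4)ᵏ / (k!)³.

By the ratio test, |a_{k+1}/a_k| = (3k+1)·(3k+2)·(3k+3)/(k+1)³ · 9 → 243.
Convergence for |u + 4| · 243 < 1, i.e. |u + 4| < 1/243. So R = 1/243.

R = 1/243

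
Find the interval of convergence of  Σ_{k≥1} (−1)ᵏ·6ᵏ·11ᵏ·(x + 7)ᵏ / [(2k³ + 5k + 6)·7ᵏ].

[-469/66, -455/66]

Apply the ratio test: |a_{k+1}| / |a_k| = [(2k³ + 5k + 6)/(2(k+1)³ + 5(k+1) + 6)] · 6·11/7, which tends to 66/7 as k → ∞.
Convergence for |x + 7| · 66/7 < 1, i.e. |x + 7| < 7/66. So R = 7/66.
Check x = -455/66: the terms are on the order of 1/k³, so the series converges absolutely by comparison with the p-series (p = 3 > 1).
When x = -469/66, absolute convergence follows by limit comparison with Σ 1/k³.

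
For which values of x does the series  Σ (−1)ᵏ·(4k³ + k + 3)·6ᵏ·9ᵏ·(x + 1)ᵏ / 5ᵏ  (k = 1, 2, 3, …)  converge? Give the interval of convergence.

(-59/54, -49/54)

The ratio of consecutive coefficients is [(4(k+1)³ + (k+1) + 3)/(4k³ + k + 3)] · 6·9/5 → 54/5.
Thus R = 1/(54/5) = 5/54.
Endpoint x = -49/54: the terms have absolute value of order k³, which does not tend to 0, so the series diverges by the divergence test.
When x = -59/54, the terms do not tend to 0, so the series diverges.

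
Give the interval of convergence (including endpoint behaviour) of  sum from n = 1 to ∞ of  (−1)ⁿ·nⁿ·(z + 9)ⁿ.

{-9}

By the Cauchy root test, |a_n|^(1/n) = n → ∞.
The root grows without bound, so R = 0 (convergence only at z = -9).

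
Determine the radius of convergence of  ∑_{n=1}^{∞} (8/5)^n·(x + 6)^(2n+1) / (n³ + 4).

Ratio test: |a_{n+1}/a_n| = [(n³ + 4)/((n+1)³ + 4)] · 8/5 → 8/5 as n → ∞.
Successive powers of (x + 6) differ by 2, so the series converges when |x + 6|² · 8/5 < 1, i.e. |x + 6| < √(5/8). So R = √10/4.

R = √10/4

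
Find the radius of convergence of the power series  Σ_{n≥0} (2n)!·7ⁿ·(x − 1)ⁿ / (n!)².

By the ratio test, |a_{n+1}/a_n| = (2n+1)·(2n+2)/(n+1)² · 7 → 28.
The series converges when 28 · |x − 1| < 1, giving R = 1/28.

R = 1/28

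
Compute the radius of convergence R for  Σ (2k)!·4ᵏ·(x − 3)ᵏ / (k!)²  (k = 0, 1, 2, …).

R = 1/16

Apply the ratio test: |a_{k+1}| / |a_k| = (2k+1)·(2k+2)/(k+1)² · 4, which tends to 16 as k → ∞.
The series converges when 16 · |x − 3| < 1, giving R = 1/16.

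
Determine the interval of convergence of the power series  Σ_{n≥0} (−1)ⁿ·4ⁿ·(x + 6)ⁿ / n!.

The ratio of consecutive coefficients is 4 · 1/(n+1) → 0.
The ratio tends to 0 regardless of x, hence R = ∞.

(−∞, ∞)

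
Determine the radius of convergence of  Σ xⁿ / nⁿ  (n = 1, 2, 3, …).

R = ∞

Root test: |a_n|^(1/n) = 1/n → 0.
The limit is 0 for every x, so R = ∞.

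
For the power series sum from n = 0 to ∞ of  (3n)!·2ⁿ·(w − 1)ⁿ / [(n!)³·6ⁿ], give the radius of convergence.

R = 1/9

By the ratio test, |a_{n+1}/a_n| = (3n+1)·(3n+2)·(3n+3)/(n+1)³ · 2/6 → 9.
Hence the series converges for |w − 1| < 1/(9) = 1/9, so the radius of convergence is 1/9.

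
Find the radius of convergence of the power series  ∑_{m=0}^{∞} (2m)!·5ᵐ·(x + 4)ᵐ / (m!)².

Ratio test: |a_{m+1}/a_m| = (2m+1)·(2m+2)/(m+1)² · 5 → 20 as m → ∞.
The series converges when 20 · |x + 4| < 1, giving R = 1/20.

R = 1/20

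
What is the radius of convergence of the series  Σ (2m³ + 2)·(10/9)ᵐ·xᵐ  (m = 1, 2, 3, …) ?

R = 9/10

Ratio test: |a_{m+1}/a_m| = [(2(m+1)³ + 2)/(2m³ + 2)] · 10/9 → 10/9 as m → ∞.
Thus R = 1/(10/9) = 9/10.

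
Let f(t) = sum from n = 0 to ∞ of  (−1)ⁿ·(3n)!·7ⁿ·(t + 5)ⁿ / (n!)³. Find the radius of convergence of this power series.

Apply the ratio test: |a_{n+1}| / |a_n| = (3n+1)·(3n+2)·(3n+3)/(n+1)³ · 7, which tends to 189 as n → ∞.
Thus R = 1/(189) = 1/189.

R = 1/189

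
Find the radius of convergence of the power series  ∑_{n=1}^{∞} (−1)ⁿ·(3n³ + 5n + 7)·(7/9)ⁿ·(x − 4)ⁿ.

Apply the ratio test: |a_{n+1}| / |a_n| = [(3(n+1)³ + 5(n+1) + 7)/(3n³ + 5n + 7)] · 7/9, which tends to 7/9 as n → ∞.
Hence the series converges for |x − 4| < 1/(7/9) = 9/7, so the radius of convergence is 9/7.

R = 9/7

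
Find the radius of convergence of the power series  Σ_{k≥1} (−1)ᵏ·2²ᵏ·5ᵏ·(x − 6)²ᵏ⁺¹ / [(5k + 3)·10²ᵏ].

Apply the ratio test: |a_{k+1}| / |a_k| = [(5k + 3)/(5(k+1) + 3)] · 4·5/100, which tends to 1/5 as k → ∞.
Successive powers of (x − 6) differ by 2, so the series converges when |x − 6|² · 1/5 < 1, i.e. |x − 6| < √(5). So R = √5.

R = √5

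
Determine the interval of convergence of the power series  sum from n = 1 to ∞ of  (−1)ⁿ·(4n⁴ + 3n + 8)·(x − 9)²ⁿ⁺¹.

(8, 10)

Apply the ratio test: |a_{n+1}| / |a_n| = (4(n+1)⁴ + 3(n+1) + 8)/(4n⁴ + 3n + 8), which tends to 1 as n → ∞.
Writing y = (x − 9)², the series in y has radius 1, so |x − 9| < √(1) = 1 and R = 1.
At x = 10: the n-th term does not approach 0; divergence by the term test.
When x = 8, the terms do not tend to 0, so the series diverges.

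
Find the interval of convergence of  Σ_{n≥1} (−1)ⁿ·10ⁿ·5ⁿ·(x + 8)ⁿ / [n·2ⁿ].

The ratio of consecutive coefficients is [n/(n+1)] · 10·5/2 → 25.
The series converges when 25 · |x + 8| < 1, giving R = 1/25.
Check x = -199/25: convergence follows from the alternating series test (terms decrease monotonically to 0).
Endpoint x = -201/25: the terms are asymptotic to a nonzero constant times 1/n, so the series diverges by limit comparison with Σ 1/n.

(-201/25, -199/25]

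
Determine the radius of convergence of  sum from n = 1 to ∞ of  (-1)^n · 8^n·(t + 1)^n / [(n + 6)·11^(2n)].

R = 121/8

The ratio of consecutive coefficients is [(n + 6)/((n+1) + 6)] · 8/121 → 8/121.
Hence the series converges for |t + 1| < 1/(8/121) = 121/8, so the radius of convergence is 121/8.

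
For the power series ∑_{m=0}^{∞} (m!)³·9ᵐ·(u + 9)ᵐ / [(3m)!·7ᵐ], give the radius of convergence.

R = 21

By the ratio test, |a_{m+1}/a_m| = (m+1)³/[(3m+1)·(3m+2)·(3m+3)] · 9/7 → 1/21.
Convergence for |u + 9| · 1/21 < 1, i.e. |u + 9| < 21. So R = 21.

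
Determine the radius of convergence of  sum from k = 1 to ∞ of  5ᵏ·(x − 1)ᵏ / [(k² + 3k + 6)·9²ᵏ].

Ratio test: |a_{k+1}/a_k| = [(k² + 3k + 6)/((k+1)² + 3(k+1) + 6)] · 5/81 → 5/81 as k → ∞.
Thus R = 1/(5/81) = 81/5.

R = 81/5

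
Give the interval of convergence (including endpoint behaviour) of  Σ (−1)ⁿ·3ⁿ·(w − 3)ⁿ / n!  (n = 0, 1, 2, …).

(−∞, ∞)

The ratio of consecutive coefficients is 3 · 1/(n+1) → 0.
The limit is 0, so the series converges for all w; R = ∞.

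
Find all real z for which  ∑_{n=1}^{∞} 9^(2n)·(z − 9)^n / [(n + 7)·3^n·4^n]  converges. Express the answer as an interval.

[239/27, 247/27)

By the ratio test, |a_{n+1}/a_n| = [(n + 7)/((n+1) + 7)] · 81/(3·4) → 27/4.
Thus R = 1/(27/4) = 4/27.
When z = 247/27, the terms behave like c/n; limit comparison with the harmonic series gives divergence.
Endpoint z = 239/27: the terms alternate in sign and decrease monotonically to 0 in absolute value (size ~ c/n), so the alternating series test gives convergence.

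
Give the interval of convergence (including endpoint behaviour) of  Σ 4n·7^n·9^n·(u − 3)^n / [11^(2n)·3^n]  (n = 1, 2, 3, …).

The ratio of consecutive coefficients is [4(n+1)/4n] · 7·9/(121·3) → 21/121.
The series converges when 21/121 · |u − 3| < 1, giving R = 121/21.
Check u = 184/21: the terms do not tend to 0, so the series diverges.
Check u = -58/21: the n-th term does not approach 0; divergence by the term test.

(-58/21, 184/21)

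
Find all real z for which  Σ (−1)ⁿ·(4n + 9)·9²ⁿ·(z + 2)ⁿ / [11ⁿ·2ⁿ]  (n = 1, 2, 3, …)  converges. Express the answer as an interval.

(-184/81, -140/81)

Ratio test: |a_{n+1}/a_n| = [(4(n+1) + 9)/(4n + 9)] · 81/(11·2) → 81/22 as n → ∞.
Thus R = 1/(81/22) = 22/81.
Endpoint z = -140/81: the terms do not tend to 0, so the series diverges.
Endpoint z = -184/81: the terms have absolute value of order n, which does not tend to 0, so the series diverges by the divergence test.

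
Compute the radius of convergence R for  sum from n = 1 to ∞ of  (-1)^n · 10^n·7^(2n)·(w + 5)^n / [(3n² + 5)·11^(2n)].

By the ratio test, |a_{n+1}/a_n| = [(3n² + 5)/(3(n+1)² + 5)] · 10·49/121 → 490/121.
Convergence for |w + 5| · 490/121 < 1, i.e. |w + 5| < 121/490. So R = 121/490.

R = 121/490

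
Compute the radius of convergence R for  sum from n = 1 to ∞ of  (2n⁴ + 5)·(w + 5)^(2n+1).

Ratio test: |a_{n+1}/a_n| = (2(n+1)⁴ + 5)/(2n⁴ + 5) → 1 as n → ∞.
Since the exponent of (w + 5) increases by 2 each term, convergence requires |w + 5|² < 1, hence R = 1.

R = 1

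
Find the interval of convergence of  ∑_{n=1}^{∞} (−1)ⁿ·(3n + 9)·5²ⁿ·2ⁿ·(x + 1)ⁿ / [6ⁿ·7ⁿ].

(-46/25, -4/25)

Ratio test: |a_{n+1}/a_n| = [(3(n+1) + 9)/(3n + 9)] · 25·2/(6·7) → 25/21 as n → ∞.
Convergence for |x + 1| · 25/21 < 1, i.e. |x + 1| < 21/25. So R = 21/25.
Endpoint x = -4/25: the n-th term does not approach 0; divergence by the term test.
Check x = -46/25: the n-th term does not approach 0; divergence by the term test.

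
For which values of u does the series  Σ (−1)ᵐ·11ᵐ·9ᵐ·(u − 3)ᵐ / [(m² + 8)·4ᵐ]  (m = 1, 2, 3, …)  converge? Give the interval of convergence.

[293/99, 301/99]

The ratio of consecutive coefficients is [(m² + 8)/((m+1)² + 8)] · 11·9/4 → 99/4.
Hence the series converges for |u − 3| < 1/(99/4) = 4/99, so the radius of convergence is 4/99.
Endpoint u = 301/99: the terms are on the order of 1/m², so the series converges absolutely by comparison with the p-series (p = 2 > 1).
At u = 293/99: the series is dominated by a constant times Σ 1/m², which converges (p = 2 > 1).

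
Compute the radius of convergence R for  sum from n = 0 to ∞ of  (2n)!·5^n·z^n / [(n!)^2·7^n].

R = 7/20

Apply the ratio test: |a_{n+1}| / |a_n| = (2n+1)·(2n+2)/(n+1)² · 5/7, which tends to 20/7 as n → ∞.
Hence the series converges for |z| < 1/(20/7) = 7/20, so the radius of convergence is 7/20.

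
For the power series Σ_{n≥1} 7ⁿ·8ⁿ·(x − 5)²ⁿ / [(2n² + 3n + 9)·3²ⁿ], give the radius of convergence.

R = 3√14/28

Apply the ratio test: |a_{n+1}| / |a_n| = [(2n² + 3n + 9)/(2(n+1)² + 3(n+1) + 9)] · 7·8/9, which tends to 56/9 as n → ∞.
Since the exponent of (x − 5) increases by 2 each term, convergence requires |x − 5|² < 9/56, hence R = 3√14/28.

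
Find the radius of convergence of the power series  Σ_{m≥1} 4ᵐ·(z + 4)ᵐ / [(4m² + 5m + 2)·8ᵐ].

R = 2

The ratio of consecutive coefficients is [(4m² + 5m + 2)/(4(m+1)² + 5(m+1) + 2)] · 4/8 → 1/2.
Thus R = 1/(1/2) = 2.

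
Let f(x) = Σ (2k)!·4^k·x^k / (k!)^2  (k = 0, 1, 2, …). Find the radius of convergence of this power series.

Apply the ratio test: |a_{k+1}| / |a_k| = (2k+1)·(2k+2)/(k+1)² · 4, which tends to 16 as k → ∞.
The series converges when 16 · |x| < 1, giving R = 1/16.

R = 1/16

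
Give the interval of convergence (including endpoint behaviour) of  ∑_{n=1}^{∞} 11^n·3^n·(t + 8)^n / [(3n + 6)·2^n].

Ratio test: |a_{n+1}/a_n| = [(3n + 6)/(3(n+1) + 6)] · 11·3/2 → 33/2 as n → ∞.
Hence the series converges for |t + 8| < 1/(33/2) = 2/33, so the radius of convergence is 2/33.
When t = -262/33, the terms behave like c/n; limit comparison with the harmonic series gives divergence.
When t = -266/33, the terms alternate in sign and decrease monotonically to 0 in absolute value (size ~ c/n), so the alternating series test gives convergence.

[-266/33, -262/33)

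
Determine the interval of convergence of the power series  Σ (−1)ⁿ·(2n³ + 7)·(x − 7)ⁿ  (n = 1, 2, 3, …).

(6, 8)

By the ratio test, |a_{n+1}/a_n| = (2(n+1)³ + 7)/(2n³ + 7) → 1.
So the series converges when |x − 7| < 1 and diverges when |x − 7| > 1; R = 1.
Check x = 8: the terms have absolute value of order n³, which does not tend to 0, so the series diverges by the divergence test.
At x = 6: the n-th term does not approach 0; divergence by the term test.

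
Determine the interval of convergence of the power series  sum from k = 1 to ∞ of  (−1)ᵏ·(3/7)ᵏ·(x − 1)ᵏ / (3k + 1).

Ratio test: |a_{k+1}/a_k| = [(3k + 1)/(3(k+1) + 1)] · 3/7 → 3/7 as k → ∞.
Thus R = 1/(3/7) = 7/3.
When x = 10/3, convergence follows from the alternating series test (terms decrease monotonically to 0).
Check x = -4/3: comparison with the harmonic series Σ 1/k shows the series diverges.

(-4/3, 10/3]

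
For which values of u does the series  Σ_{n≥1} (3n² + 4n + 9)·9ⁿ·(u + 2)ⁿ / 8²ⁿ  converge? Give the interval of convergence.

(-82/9, 46/9)

Ratio test: |a_{n+1}/a_n| = [(3(n+1)² + 4(n+1) + 9)/(3n² + 4n + 9)] · 9/64 → 9/64 as n → ∞.
Thus R = 1/(9/64) = 64/9.
At u = 46/9: the n-th term does not approach 0; divergence by the term test.
Check u = -82/9: the terms do not tend to 0, so the series diverges.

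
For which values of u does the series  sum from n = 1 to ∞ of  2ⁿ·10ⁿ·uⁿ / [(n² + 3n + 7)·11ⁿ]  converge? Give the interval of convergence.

[-11/20, 11/20]

By the ratio test, |a_{n+1}/a_n| = [(n² + 3n + 7)/((n+1)² + 3(n+1) + 7)] · 2·10/11 → 20/11.
Hence the series converges for |u| < 1/(20/11) = 11/20, so the radius of convergence is 11/20.
Check u = 11/20: the terms are on the order of 1/n², so the series converges absolutely by comparison with the p-series (p = 2 > 1).
At u = -11/20: absolute convergence follows by limit comparison with Σ 1/n².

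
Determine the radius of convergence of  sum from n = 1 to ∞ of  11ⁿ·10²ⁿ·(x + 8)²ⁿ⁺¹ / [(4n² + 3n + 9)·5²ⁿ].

R = √11/22

Ratio test: |a_{n+1}/a_n| = [(4n² + 3n + 9)/(4(n+1)² + 3(n+1) + 9)] · 11·100/25 → 44 as n → ∞.
Since the exponent of (x + 8) increases by 2 each term, convergence requires |x + 8|² < 1/44, hence R = √11/22.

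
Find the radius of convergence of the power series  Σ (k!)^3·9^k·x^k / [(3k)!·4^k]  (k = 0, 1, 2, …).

Ratio test: |a_{k+1}/a_k| = (k+1)³/[(3k+1)·(3k+2)·(3k+3)] · 9/4 → 1/12 as k → ∞.
Thus R = 1/(1/12) = 12.

R = 12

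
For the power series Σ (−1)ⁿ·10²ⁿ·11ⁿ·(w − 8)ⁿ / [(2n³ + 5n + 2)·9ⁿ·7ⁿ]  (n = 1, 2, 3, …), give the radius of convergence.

Apply the ratio test: |a_{n+1}| / |a_n| = [(2n³ + 5n + 2)/(2(n+1)³ + 5(n+1) + 2)] · 100·11/(9·7), which tends to 1100/63 as n → ∞.
The series converges when 1100/63 · |w − 8| < 1, giving R = 63/1100.

R = 63/1100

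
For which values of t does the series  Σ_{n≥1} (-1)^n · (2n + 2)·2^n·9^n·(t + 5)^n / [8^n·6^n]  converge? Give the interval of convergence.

(-23/3, -7/3)

Apply the ratio test: |a_{n+1}| / |a_n| = [(2(n+1) + 2)/(2n + 2)] · 2·9/(8·6), which tends to 3/8 as n → ∞.
Hence the series converges for |t + 5| < 1/(3/8) = 8/3, so the radius of convergence is 8/3.
Check t = -7/3: the n-th term does not approach 0; divergence by the term test.
At t = -23/3: the terms do not tend to 0, so the series diverges.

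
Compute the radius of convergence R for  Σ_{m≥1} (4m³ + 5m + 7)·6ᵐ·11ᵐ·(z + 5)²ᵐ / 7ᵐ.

R = √462/66

Apply the ratio test: |a_{m+1}| / |a_m| = [(4(m+1)³ + 5(m+1) + 7)/(4m³ + 5m + 7)] · 6·11/7, which tends to 66/7 as m → ∞.
Since the exponent of (z + 5) increases by 2 each term, convergence requires |z + 5|² < 7/66, hence R = √462/66.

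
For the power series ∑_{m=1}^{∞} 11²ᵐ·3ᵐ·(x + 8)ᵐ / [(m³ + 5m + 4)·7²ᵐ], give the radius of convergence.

By the ratio test, |a_{m+1}/a_m| = [(m³ + 5m + 4)/((m+1)³ + 5(m+1) + 4)] · 121·3/49 → 363/49.
Convergence for |x + 8| · 363/49 < 1, i.e. |x + 8| < 49/363. So R = 49/363.

R = 49/363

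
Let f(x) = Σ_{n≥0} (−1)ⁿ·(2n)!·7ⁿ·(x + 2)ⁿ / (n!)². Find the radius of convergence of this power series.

Apply the ratio test: |a_{n+1}| / |a_n| = (2n+1)·(2n+2)/(n+1)² · 7, which tends to 28 as n → ∞.
Convergence for |x + 2| · 28 < 1, i.e. |x + 2| < 1/28. So R = 1/28.

R = 1/28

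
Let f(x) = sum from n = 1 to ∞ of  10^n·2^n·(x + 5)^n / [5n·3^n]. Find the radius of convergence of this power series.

R = 3/20

By the ratio test, |a_{n+1}/a_n| = [5n/5(n+1)] · 10·2/3 → 20/3.
The series converges when 20/3 · |x + 5| < 1, giving R = 3/20.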